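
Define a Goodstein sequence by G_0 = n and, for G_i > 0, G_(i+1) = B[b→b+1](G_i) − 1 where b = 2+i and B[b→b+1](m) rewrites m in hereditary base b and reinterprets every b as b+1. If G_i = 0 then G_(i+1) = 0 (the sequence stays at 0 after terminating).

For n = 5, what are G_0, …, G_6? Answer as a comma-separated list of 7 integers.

5, 27, 255, 467, 775, 1197, 1751

step 0: 5 = 2^2 + 1; sub 3 for 2: 3^3 + 1; = 28; G_1 = 28−1 = 27
step 1: 27 = 3^3; sub 4 for 3: 4^4; = 256; G_2 = 256−1 = 255
step 2: 255 = 3·4^3 + 3·4^2 + 3·4 + 3; sub 5 for 4: 3·5^3 + 3·5^2 + 3·5 + 3; = 468; G_3 = 468−1 = 467
step 3: 467 = 3·5^3 + 3·5^2 + 3·5 + 2; sub 6 for 5: 3·6^3 + 3·6^2 + 3·6 + 2; = 776; G_4 = 776−1 = 775
step 4: 775 = 3·6^3 + 3·6^2 + 3·6 + 1; sub 7 for 6: 3·7^3 + 3·7^2 + 3·7 + 1; = 1198; G_5 = 1198−1 = 1197
step 5: 1197 = 3·7^3 + 3·7^2 + 3·7; sub 8 for 7: 3·8^3 + 3·8^2 + 3·8; = 1752; G_6 = 1752−1 = 1751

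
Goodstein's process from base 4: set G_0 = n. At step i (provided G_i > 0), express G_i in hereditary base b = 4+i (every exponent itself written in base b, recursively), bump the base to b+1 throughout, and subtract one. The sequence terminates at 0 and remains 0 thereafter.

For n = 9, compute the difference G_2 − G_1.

1

G_0=9  [base 4] 2·4 + 1  →[4↦5]→  2·5 + 1 = 11  −1 ⇒ G_1=10
G_1=10  [base 5] 2·5  →[5↦6]→  2·6 = 12  −1 ⇒ G_2=11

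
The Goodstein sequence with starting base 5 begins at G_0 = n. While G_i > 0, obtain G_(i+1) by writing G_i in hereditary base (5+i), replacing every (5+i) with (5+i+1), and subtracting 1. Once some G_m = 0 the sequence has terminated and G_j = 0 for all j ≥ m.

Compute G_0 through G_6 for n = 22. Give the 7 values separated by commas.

22 —HB5→ 4·5 + 2 —bump→ 4·6 + 2 = 26 —(−1)→ 25
25 —HB6→ 4·6 + 1 —bump→ 4·7 + 1 = 29 —(−1)→ 28
28 —HB7→ 4·7 —bump→ 4·8 = 32 —(−1)→ 31
31 —HB8→ 3·8 + 7 —bump→ 3·9 + 7 = 34 —(−1)→ 33
33 —HB9→ 3·9 + 6 —bump→ 3·10 + 6 = 36 —(−1)→ 35
35 —HB10→ 3·10 + 5 —bump→ 3·11 + 5 = 38 —(−1)→ 37

22, 25, 28, 31, 33, 35, 37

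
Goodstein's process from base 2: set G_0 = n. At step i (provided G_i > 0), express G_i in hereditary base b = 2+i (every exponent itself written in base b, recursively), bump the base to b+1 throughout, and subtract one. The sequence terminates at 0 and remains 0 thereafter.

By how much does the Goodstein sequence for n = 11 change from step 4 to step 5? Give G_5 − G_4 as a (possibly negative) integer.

5484864

11 —HB2→ 2^(2 + 1) + 2 + 1 —bump→ 3^(3 + 1) + 3 + 1 = 85 —(−1)→ 84
84 —HB3→ 3^(3 + 1) + 3 —bump→ 4^(4 + 1) + 4 = 1028 —(−1)→ 1027
1027 —HB4→ 4^(4 + 1) + 3 —bump→ 5^(5 + 1) + 3 = 15628 —(−1)→ 15627
15627 —HB5→ 5^(5 + 1) + 2 —bump→ 6^(6 + 1) + 2 = 279938 —(−1)→ 279937
279937 —HB6→ 6^(6 + 1) + 1 —bump→ 7^(7 + 1) + 1 = 5764802 —(−1)→ 5764801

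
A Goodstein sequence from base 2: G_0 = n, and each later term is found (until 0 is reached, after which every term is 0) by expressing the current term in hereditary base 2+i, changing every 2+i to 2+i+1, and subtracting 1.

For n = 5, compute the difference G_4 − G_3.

G_0 = 5. HB_2(5) = 2^2 + 1. Bump = 28. G_1 = 27.
G_1 = 27. HB_3(27) = 3^3. Bump = 256. G_2 = 255.
G_2 = 255. HB_4(255) = 3·4^3 + 3·4^2 + 3·4 + 3. Bump = 468. G_3 = 467.
G_3 = 467. HB_5(467) = 3·5^3 + 3·5^2 + 3·5 + 2. Bump = 776. G_4 = 775.

308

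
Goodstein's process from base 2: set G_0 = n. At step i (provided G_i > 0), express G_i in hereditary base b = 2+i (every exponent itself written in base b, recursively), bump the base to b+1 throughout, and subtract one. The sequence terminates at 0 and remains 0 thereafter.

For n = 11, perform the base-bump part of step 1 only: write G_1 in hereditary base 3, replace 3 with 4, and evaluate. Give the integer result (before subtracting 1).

11 —HB2→ 2^(2 + 1) + 2 + 1 —bump→ 3^(3 + 1) + 3 + 1 = 85 —(−1)→ 84
84 —HB3→ 3^(3 + 1) + 3 —bump→ 4^(4 + 1) + 4 = 1028 —(−1)→ 1027

1028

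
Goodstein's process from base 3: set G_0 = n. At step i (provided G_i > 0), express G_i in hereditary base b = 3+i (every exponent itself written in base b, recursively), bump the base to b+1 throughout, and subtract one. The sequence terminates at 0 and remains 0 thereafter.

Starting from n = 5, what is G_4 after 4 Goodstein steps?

4

5 —HB3→ 3 + 2 —bump→ 4 + 2 = 6 —(−1)→ 5
5 —HB4→ 4 + 1 —bump→ 5 + 1 = 6 —(−1)→ 5
5 —HB5→ 5 —bump→ 6 = 6 —(−1)→ 5
5 —HB6→ 5 —bump→ 5 = 5 —(−1)→ 4
4 —HB7→ 4 —bump→ 4 = 4 —(−1)→ 3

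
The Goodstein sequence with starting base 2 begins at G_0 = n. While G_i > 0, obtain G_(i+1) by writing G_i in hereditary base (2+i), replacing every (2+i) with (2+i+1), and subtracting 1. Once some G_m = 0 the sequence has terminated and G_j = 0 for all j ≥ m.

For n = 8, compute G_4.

8 —HB2→ 2^(2 + 1) —bump→ 3^(3 + 1) = 81 —(−1)→ 80
80 —HB3→ 2·3^3 + 2·3^2 + 2·3 + 2 —bump→ 2·4^4 + 2·4^2 + 2·4 + 2 = 554 —(−1)→ 553
553 —HB4→ 2·4^4 + 2·4^2 + 2·4 + 1 —bump→ 2·5^5 + 2·5^2 + 2·5 + 1 = 6311 —(−1)→ 6310
6310 —HB5→ 2·5^5 + 2·5^2 + 2·5 —bump→ 2·6^6 + 2·6^2 + 2·6 = 93396 —(−1)→ 93395
93395 —HB6→ 2·6^6 + 2·6^2 + 6 + 5 —bump→ 2·7^7 + 2·7^2 + 7 + 5 = 1647196 —(−1)→ 1647195

93395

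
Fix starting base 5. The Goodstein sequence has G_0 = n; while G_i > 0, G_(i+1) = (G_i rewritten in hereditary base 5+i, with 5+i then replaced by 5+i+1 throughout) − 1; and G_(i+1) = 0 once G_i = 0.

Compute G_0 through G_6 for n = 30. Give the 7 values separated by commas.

i=0: 30 = 5^2 + 5 (b=5); 5→6: 6^2 + 6 = 42; 42−1 = 41
i=1: 41 = 6^2 + 5 (b=6); 6→7: 7^2 + 5 = 54; 54−1 = 53
i=2: 53 = 7^2 + 4 (b=7); 7→8: 8^2 + 4 = 68; 68−1 = 67
i=3: 67 = 8^2 + 3 (b=8); 8→9: 9^2 + 3 = 84; 84−1 = 83
i=4: 83 = 9^2 + 2 (b=9); 9→10: 10^2 + 2 = 102; 102−1 = 101
i=5: 101 = 10^2 + 1 (b=10); 10→11: 11^2 + 1 = 122; 122−1 = 121

30, 41, 53, 67, 83, 101, 121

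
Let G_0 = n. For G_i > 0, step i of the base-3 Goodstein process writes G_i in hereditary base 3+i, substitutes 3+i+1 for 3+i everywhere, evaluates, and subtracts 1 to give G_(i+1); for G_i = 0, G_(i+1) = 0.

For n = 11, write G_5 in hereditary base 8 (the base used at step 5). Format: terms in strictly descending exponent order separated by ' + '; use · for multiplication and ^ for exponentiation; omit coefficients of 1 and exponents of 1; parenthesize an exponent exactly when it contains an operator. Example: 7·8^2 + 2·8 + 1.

11 —HB3→ 3^2 + 2 —bump→ 4^2 + 2 = 18 —(−1)→ 17
17 —HB4→ 4^2 + 1 —bump→ 5^2 + 1 = 26 —(−1)→ 25
25 —HB5→ 5^2 —bump→ 6^2 = 36 —(−1)→ 35
35 —HB6→ 5·6 + 5 —bump→ 5·7 + 5 = 40 —(−1)→ 39
39 —HB7→ 5·7 + 4 —bump→ 5·8 + 4 = 44 —(−1)→ 43

5·8 + 3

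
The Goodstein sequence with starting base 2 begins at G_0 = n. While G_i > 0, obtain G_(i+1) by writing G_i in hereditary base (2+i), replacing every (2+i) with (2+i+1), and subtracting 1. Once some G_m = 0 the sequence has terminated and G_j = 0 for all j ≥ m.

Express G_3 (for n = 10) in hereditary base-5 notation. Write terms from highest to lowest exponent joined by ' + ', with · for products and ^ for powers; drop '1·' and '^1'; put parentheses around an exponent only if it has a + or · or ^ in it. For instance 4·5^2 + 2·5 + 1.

5^(5 + 1)

[0] 10 ≡ 2^(2 + 1) + 2 (base 2). Lift 3: 84. −1: 83.
[1] 83 ≡ 3^(3 + 1) + 2 (base 3). Lift 4: 1026. −1: 1025.
[2] 1025 ≡ 4^(4 + 1) + 1 (base 4). Lift 5: 15626. −1: 15625.
[3] 15625 ≡ 5^(5 + 1) (base 5). Lift 6: 279936. −1: 279935.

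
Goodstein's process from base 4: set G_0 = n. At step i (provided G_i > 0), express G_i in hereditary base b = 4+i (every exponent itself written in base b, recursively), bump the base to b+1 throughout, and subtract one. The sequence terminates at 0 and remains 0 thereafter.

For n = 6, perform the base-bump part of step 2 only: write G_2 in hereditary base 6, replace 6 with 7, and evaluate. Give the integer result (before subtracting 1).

[0] 6 ≡ 4 + 2 (base 4). Lift 5: 7. −1: 6.
[1] 6 ≡ 5 + 1 (base 5). Lift 6: 7. −1: 6.

7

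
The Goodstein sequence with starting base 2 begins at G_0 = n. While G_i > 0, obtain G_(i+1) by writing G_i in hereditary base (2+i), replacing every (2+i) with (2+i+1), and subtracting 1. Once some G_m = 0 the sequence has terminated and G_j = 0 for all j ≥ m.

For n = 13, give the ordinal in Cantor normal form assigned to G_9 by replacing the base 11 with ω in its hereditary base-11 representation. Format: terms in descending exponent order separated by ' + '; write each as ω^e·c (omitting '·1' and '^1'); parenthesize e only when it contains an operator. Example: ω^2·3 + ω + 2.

ω^(ω + 1) + ω^3·3 + ω^2·3 + ω·2 + 4

G_0=13  [base 2] 2^(2 + 1) + 2^2 + 1  →[2↦3]→  3^(3 + 1) + 3^3 + 1 = 109  −1 ⇒ G_1=108
G_1=108  [base 3] 3^(3 + 1) + 3^3  →[3↦4]→  4^(4 + 1) + 4^4 = 1280  −1 ⇒ G_2=1279
G_2=1279  [base 4] 4^(4 + 1) + 3·4^3 + 3·4^2 + 3·4 + 3  →[4↦5]→  5^(5 + 1) + 3·5^3 + 3·5^2 + 3·5 + 3 = 16093  −1 ⇒ G_3=16092
G_3=16092  [base 5] 5^(5 + 1) + 3·5^3 + 3·5^2 + 3·5 + 2  →[5↦6]→  6^(6 + 1) + 3·6^3 + 3·6^2 + 3·6 + 2 = 280712  −1 ⇒ G_4=280711
G_4=280711  [base 6] 6^(6 + 1) + 3·6^3 + 3·6^2 + 3·6 + 1  →[6↦7]→  7^(7 + 1) + 3·7^3 + 3·7^2 + 3·7 + 1 = 5765999  −1 ⇒ G_5=5765998
G_5=5765998  [base 7] 7^(7 + 1) + 3·7^3 + 3·7^2 + 3·7  →[7↦8]→  8^(8 + 1) + 3·8^3 + 3·8^2 + 3·8 = 134219480  −1 ⇒ G_6=134219479
G_6=134219479  [base 8] 8^(8 + 1) + 3·8^3 + 3·8^2 + 2·8 + 7  →[8↦9]→  9^(9 + 1) + 3·9^3 + 3·9^2 + 2·9 + 7 = 3486786856  −1 ⇒ G_7=3486786855
G_7=3486786855  [base 9] 9^(9 + 1) + 3·9^3 + 3·9^2 + 2·9 + 6  →[9↦10]→  10^(10 + 1) + 3·10^3 + 3·10^2 + 2·10 + 6 = 100000003326  −1 ⇒ G_8=100000003325
G_8=100000003325  [base 10] 10^(10 + 1) + 3·10^3 + 3·10^2 + 2·10 + 5  →[10↦11]→  11^(11 + 1) + 3·11^3 + 3·11^2 + 2·11 + 5 = 3138428381104  −1 ⇒ G_9=3138428381103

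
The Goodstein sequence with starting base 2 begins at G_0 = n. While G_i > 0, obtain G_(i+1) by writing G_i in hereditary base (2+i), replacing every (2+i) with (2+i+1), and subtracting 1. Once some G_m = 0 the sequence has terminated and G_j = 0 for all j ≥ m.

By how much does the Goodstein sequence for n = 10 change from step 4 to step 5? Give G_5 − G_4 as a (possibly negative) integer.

3935819

base 2: 10 = 2^(2 + 1) + 2; at 3: 3^(3 + 1) + 3 = 84; next = 83
base 3: 83 = 3^(3 + 1) + 2; at 4: 4^(4 + 1) + 2 = 1026; next = 1025
base 4: 1025 = 4^(4 + 1) + 1; at 5: 5^(5 + 1) + 1 = 15626; next = 15625
base 5: 15625 = 5^(5 + 1); at 6: 6^(6 + 1) = 279936; next = 279935
base 6: 279935 = 5·6^6 + 5·6^5 + 5·6^4 + 5·6^3 + 5·6^2 + 5·6 + 5; at 7: 5·7^7 + 5·7^5 + 5·7^4 + 5·7^3 + 5·7^2 + 5·7 + 5 = 4215755; next = 4215754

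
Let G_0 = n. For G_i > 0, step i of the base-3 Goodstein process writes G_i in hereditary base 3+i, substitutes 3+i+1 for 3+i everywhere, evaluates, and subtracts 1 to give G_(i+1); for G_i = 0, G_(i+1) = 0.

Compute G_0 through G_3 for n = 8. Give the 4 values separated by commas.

i=0: 8 = 2·3 + 2 (b=3); 3→4: 2·4 + 2 = 10; 10−1 = 9
i=1: 9 = 2·4 + 1 (b=4); 4→5: 2·5 + 1 = 11; 11−1 = 10
i=2: 10 = 2·5 (b=5); 5→6: 2·6 = 12; 12−1 = 11

8, 9, 10, 11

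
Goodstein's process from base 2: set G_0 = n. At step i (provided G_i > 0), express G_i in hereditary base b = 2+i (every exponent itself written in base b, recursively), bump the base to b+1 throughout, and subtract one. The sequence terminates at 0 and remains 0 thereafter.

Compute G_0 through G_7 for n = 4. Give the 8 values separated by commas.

4, 26, 41, 60, 83, 109, 139, 173

[0] 4 ≡ 2^2 (base 2). Lift 3: 27. −1: 26.
[1] 26 ≡ 2·3^2 + 2·3 + 2 (base 3). Lift 4: 42. −1: 41.
[2] 41 ≡ 2·4^2 + 2·4 + 1 (base 4). Lift 5: 61. −1: 60.
[3] 60 ≡ 2·5^2 + 2·5 (base 5). Lift 6: 84. −1: 83.
[4] 83 ≡ 2·6^2 + 6 + 5 (base 6). Lift 7: 110. −1: 109.
[5] 109 ≡ 2·7^2 + 7 + 4 (base 7). Lift 8: 140. −1: 139.
[6] 139 ≡ 2·8^2 + 8 + 3 (base 8). Lift 9: 174. −1: 173.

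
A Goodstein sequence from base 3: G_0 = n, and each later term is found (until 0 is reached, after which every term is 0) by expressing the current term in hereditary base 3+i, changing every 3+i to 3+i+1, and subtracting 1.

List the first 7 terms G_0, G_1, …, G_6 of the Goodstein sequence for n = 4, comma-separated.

4, 4, 4, 3, 2, 1, 0

(0) 4|_3 = 3 + 1 ↦ 4 + 1|_4 = 5 ⇒ 4
(1) 4|_4 = 4 ↦ 5|_5 = 5 ⇒ 4
(2) 4|_5 = 4 ↦ 4|_6 = 4 ⇒ 3
(3) 3|_6 = 3 ↦ 3|_7 = 3 ⇒ 2
(4) 2|_7 = 2 ↦ 2|_8 = 2 ⇒ 1
(5) 1|_8 = 1 ↦ 1|_9 = 1 ⇒ 0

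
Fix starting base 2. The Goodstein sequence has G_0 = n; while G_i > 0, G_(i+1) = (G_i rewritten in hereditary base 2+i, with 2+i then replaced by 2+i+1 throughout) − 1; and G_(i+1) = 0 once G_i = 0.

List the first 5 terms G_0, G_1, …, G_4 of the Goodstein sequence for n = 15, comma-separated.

G_0=15  [base 2] 2^(2 + 1) + 2^2 + 2 + 1  →[2↦3]→  3^(3 + 1) + 3^3 + 3 + 1 = 112  −1 ⇒ G_1=111
G_1=111  [base 3] 3^(3 + 1) + 3^3 + 3  →[3↦4]→  4^(4 + 1) + 4^4 + 4 = 1284  −1 ⇒ G_2=1283
G_2=1283  [base 4] 4^(4 + 1) + 4^4 + 3  →[4↦5]→  5^(5 + 1) + 5^5 + 3 = 18753  −1 ⇒ G_3=18752
G_3=18752  [base 5] 5^(5 + 1) + 5^5 + 2  →[5↦6]→  6^(6 + 1) + 6^6 + 2 = 326594  −1 ⇒ G_4=326593

15, 111, 1283, 18752, 326593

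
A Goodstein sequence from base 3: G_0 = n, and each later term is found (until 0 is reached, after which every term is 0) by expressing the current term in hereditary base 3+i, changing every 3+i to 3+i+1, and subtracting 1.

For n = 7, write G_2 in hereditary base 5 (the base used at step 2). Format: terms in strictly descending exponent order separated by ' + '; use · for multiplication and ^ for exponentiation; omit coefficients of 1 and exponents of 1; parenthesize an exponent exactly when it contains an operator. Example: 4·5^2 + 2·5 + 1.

7 —HB3→ 2·3 + 1 —bump→ 2·4 + 1 = 9 —(−1)→ 8
8 —HB4→ 2·4 —bump→ 2·5 = 10 —(−1)→ 9

5 + 4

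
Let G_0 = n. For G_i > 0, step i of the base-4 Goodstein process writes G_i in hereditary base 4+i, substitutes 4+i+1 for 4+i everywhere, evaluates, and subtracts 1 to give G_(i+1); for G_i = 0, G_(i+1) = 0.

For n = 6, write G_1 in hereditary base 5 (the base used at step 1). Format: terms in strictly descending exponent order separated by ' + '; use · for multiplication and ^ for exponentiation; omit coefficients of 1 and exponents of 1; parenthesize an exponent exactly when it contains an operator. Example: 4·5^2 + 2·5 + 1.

G_0=6  [base 4] 4 + 2  →[4↦5]→  5 + 2 = 7  −1 ⇒ G_1=6
G_1=6  [base 5] 5 + 1  →[5↦6]→  6 + 1 = 7  −1 ⇒ G_2=6

5 + 1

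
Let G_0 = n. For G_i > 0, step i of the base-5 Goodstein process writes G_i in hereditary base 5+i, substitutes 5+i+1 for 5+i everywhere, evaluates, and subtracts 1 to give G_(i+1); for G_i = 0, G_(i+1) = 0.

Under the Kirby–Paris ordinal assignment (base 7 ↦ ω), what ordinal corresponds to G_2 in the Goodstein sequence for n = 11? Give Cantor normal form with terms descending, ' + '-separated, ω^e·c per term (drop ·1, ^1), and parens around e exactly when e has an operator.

i=0: 11 = 2·5 + 1 (b=5); 5→6: 2·6 + 1 = 13; 13−1 = 12
i=1: 12 = 2·6 (b=6); 6→7: 2·7 = 14; 14−1 = 13
i=2: 13 = 7 + 6 (b=7); 7→8: 8 + 6 = 14; 14−1 = 13

ω + 6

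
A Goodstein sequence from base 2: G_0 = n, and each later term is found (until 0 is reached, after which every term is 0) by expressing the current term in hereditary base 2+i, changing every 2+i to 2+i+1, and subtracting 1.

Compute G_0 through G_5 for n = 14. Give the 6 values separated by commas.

14, 110, 1281, 18750, 326591, 5862840

step 0: 14 = 2^(2 + 1) + 2^2 + 2; sub 3 for 2: 3^(3 + 1) + 3^3 + 3; = 111; G_1 = 111−1 = 110
step 1: 110 = 3^(3 + 1) + 3^3 + 2; sub 4 for 3: 4^(4 + 1) + 4^4 + 2; = 1282; G_2 = 1282−1 = 1281
step 2: 1281 = 4^(4 + 1) + 4^4 + 1; sub 5 for 4: 5^(5 + 1) + 5^5 + 1; = 18751; G_3 = 18751−1 = 18750
step 3: 18750 = 5^(5 + 1) + 5^5; sub 6 for 5: 6^(6 + 1) + 6^6; = 326592; G_4 = 326592−1 = 326591
step 4: 326591 = 6^(6 + 1) + 5·6^5 + 5·6^4 + 5·6^3 + 5·6^2 + 5·6 + 5; sub 7 for 6: 7^(7 + 1) + 5·7^5 + 5·7^4 + 5·7^3 + 5·7^2 + 5·7 + 5; = 5862841; G_5 = 5862841−1 = 5862840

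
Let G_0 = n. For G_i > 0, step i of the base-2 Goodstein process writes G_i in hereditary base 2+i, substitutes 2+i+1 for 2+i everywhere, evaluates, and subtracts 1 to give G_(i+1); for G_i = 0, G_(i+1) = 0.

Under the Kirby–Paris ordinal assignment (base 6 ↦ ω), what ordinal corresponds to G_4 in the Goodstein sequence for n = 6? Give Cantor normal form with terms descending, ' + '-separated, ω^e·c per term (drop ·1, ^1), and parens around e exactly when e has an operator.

ω^5·5 + ω^4·5 + ω^3·5 + ω^2·5 + ω·5 + 5

G_0=6  [base 2] 2^2 + 2  →[2↦3]→  3^3 + 3 = 30  −1 ⇒ G_1=29
G_1=29  [base 3] 3^3 + 2  →[3↦4]→  4^4 + 2 = 258  −1 ⇒ G_2=257
G_2=257  [base 4] 4^4 + 1  →[4↦5]→  5^5 + 1 = 3126  −1 ⇒ G_3=3125
G_3=3125  [base 5] 5^5  →[5↦6]→  6^6 = 46656  −1 ⇒ G_4=46655
G_4=46655  [base 6] 5·6^5 + 5·6^4 + 5·6^3 + 5·6^2 + 5·6 + 5  →[6↦7]→  5·7^5 + 5·7^4 + 5·7^3 + 5·7^2 + 5·7 + 5 = 98040  −1 ⇒ G_5=98039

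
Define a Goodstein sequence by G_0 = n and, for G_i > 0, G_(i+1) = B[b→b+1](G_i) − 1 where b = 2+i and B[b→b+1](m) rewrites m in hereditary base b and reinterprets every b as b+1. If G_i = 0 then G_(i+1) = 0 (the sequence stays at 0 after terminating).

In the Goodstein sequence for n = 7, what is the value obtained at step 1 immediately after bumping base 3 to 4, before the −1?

260

[0] 7 ≡ 2^2 + 2 + 1 (base 2). Lift 3: 31. −1: 30.
[1] 30 ≡ 3^3 + 3 (base 3). Lift 4: 260. −1: 259.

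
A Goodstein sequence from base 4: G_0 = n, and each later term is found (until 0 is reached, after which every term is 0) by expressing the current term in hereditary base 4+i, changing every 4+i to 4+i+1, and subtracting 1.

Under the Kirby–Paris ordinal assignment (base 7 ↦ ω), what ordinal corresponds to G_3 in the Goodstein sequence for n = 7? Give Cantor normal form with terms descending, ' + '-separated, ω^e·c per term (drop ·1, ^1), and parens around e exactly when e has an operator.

ω

[0] 7 ≡ 4 + 3 (base 4). Lift 5: 8. −1: 7.
[1] 7 ≡ 5 + 2 (base 5). Lift 6: 8. −1: 7.
[2] 7 ≡ 6 + 1 (base 6). Lift 7: 8. −1: 7.
[3] 7 ≡ 7 (base 7). Lift 8: 8. −1: 7.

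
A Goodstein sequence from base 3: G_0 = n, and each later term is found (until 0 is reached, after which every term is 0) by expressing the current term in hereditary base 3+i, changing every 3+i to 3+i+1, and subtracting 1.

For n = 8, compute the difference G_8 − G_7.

G_0 = 8. HB_3(8) = 2·3 + 2. Bump = 10. G_1 = 9.
G_1 = 9. HB_4(9) = 2·4 + 1. Bump = 11. G_2 = 10.
G_2 = 10. HB_5(10) = 2·5. Bump = 12. G_3 = 11.
G_3 = 11. HB_6(11) = 6 + 5. Bump = 12. G_4 = 11.
G_4 = 11. HB_7(11) = 7 + 4. Bump = 12. G_5 = 11.
G_5 = 11. HB_8(11) = 8 + 3. Bump = 12. G_6 = 11.
G_6 = 11. HB_9(11) = 9 + 2. Bump = 12. G_7 = 11.
G_7 = 11. HB_10(11) = 10 + 1. Bump = 12. G_8 = 11.

0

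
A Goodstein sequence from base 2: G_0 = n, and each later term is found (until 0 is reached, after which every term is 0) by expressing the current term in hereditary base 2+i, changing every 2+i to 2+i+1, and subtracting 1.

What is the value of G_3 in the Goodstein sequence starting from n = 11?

15627

[0] 11 ≡ 2^(2 + 1) + 2 + 1 (base 2). Lift 3: 85. −1: 84.
[1] 84 ≡ 3^(3 + 1) + 3 (base 3). Lift 4: 1028. −1: 1027.
[2] 1027 ≡ 4^(4 + 1) + 3 (base 4). Lift 5: 15628. −1: 15627.
[3] 15627 ≡ 5^(5 + 1) + 2 (base 5). Lift 6: 279938. −1: 279937.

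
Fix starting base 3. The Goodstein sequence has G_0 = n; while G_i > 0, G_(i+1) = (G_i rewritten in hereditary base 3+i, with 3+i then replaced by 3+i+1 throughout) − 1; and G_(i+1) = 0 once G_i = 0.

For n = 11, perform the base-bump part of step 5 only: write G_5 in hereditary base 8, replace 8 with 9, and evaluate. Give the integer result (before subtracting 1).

48

[0] 11 ≡ 3^2 + 2 (base 3). Lift 4: 18. −1: 17.
[1] 17 ≡ 4^2 + 1 (base 4). Lift 5: 26. −1: 25.
[2] 25 ≡ 5^2 (base 5). Lift 6: 36. −1: 35.
[3] 35 ≡ 5·6 + 5 (base 6). Lift 7: 40. −1: 39.
[4] 39 ≡ 5·7 + 4 (base 7). Lift 8: 44. −1: 43.
[5] 43 ≡ 5·8 + 3 (base 8). Lift 9: 48. −1: 47.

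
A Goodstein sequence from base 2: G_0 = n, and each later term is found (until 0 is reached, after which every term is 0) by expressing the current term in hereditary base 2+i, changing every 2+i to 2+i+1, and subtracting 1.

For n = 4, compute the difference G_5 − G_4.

26

[0] 4 ≡ 2^2 (base 2). Lift 3: 27. −1: 26.
[1] 26 ≡ 2·3^2 + 2·3 + 2 (base 3). Lift 4: 42. −1: 41.
[2] 41 ≡ 2·4^2 + 2·4 + 1 (base 4). Lift 5: 61. −1: 60.
[3] 60 ≡ 2·5^2 + 2·5 (base 5). Lift 6: 84. −1: 83.
[4] 83 ≡ 2·6^2 + 6 + 5 (base 6). Lift 7: 110. −1: 109.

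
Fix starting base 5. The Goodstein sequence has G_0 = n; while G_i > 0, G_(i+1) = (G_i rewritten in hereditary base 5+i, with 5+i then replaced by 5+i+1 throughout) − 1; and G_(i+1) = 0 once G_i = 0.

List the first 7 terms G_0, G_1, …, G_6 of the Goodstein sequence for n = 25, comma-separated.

25, 35, 39, 43, 47, 51, 55

(0) 25|_5 = 5^2 ↦ 6^2|_6 = 36 ⇒ 35
(1) 35|_6 = 5·6 + 5 ↦ 5·7 + 5|_7 = 40 ⇒ 39
(2) 39|_7 = 5·7 + 4 ↦ 5·8 + 4|_8 = 44 ⇒ 43
(3) 43|_8 = 5·8 + 3 ↦ 5·9 + 3|_9 = 48 ⇒ 47
(4) 47|_9 = 5·9 + 2 ↦ 5·10 + 2|_10 = 52 ⇒ 51
(5) 51|_10 = 5·10 + 1 ↦ 5·11 + 1|_11 = 56 ⇒ 55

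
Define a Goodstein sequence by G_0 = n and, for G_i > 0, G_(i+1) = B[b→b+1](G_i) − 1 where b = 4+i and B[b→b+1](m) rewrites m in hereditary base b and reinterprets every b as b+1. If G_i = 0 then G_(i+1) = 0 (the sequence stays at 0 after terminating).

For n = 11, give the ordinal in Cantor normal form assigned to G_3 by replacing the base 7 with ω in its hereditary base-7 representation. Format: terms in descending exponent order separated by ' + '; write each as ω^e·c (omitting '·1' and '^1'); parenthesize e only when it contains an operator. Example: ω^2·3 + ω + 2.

base 4: 11 = 2·4 + 3; at 5: 2·5 + 3 = 13; next = 12
base 5: 12 = 2·5 + 2; at 6: 2·6 + 2 = 14; next = 13
base 6: 13 = 2·6 + 1; at 7: 2·7 + 1 = 15; next = 14

ω·2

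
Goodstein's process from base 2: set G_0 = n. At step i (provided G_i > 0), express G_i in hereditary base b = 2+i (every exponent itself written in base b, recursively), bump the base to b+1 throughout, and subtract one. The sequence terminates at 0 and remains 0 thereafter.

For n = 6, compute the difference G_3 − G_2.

2868

6 —HB2→ 2^2 + 2 —bump→ 3^3 + 3 = 30 —(−1)→ 29
29 —HB3→ 3^3 + 2 —bump→ 4^4 + 2 = 258 —(−1)→ 257
257 —HB4→ 4^4 + 1 —bump→ 5^5 + 1 = 3126 —(−1)→ 3125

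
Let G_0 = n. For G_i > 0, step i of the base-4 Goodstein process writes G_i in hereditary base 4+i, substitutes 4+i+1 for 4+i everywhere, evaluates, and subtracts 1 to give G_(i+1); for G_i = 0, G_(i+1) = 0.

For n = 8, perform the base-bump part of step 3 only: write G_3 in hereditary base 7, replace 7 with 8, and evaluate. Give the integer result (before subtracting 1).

10

[0] 8 ≡ 2·4 (base 4). Lift 5: 10. −1: 9.
[1] 9 ≡ 5 + 4 (base 5). Lift 6: 10. −1: 9.
[2] 9 ≡ 6 + 3 (base 6). Lift 7: 10. −1: 9.
[3] 9 ≡ 7 + 2 (base 7). Lift 8: 10. −1: 9.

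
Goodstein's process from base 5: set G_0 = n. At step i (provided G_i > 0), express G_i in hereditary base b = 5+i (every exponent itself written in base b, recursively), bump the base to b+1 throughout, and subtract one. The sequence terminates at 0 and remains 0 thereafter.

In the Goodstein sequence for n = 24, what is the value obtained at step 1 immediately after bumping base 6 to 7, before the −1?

(0) 24|_5 = 4·5 + 4 ↦ 4·6 + 4|_6 = 28 ⇒ 27
(1) 27|_6 = 4·6 + 3 ↦ 4·7 + 3|_7 = 31 ⇒ 30

31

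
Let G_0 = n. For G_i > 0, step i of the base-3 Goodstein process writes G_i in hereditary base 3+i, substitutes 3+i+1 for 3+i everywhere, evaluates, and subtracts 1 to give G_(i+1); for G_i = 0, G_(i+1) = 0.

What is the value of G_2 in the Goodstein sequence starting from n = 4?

4

[0] 4 ≡ 3 + 1 (base 3). Lift 4: 5. −1: 4.
[1] 4 ≡ 4 (base 4). Lift 5: 5. −1: 4.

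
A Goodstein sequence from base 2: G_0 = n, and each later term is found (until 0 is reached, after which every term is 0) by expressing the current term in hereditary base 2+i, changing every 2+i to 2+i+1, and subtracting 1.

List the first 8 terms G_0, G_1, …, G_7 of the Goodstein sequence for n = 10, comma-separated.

10, 83, 1025, 15625, 279935, 4215754, 84073323, 1937434592

base 2: 10 = 2^(2 + 1) + 2; at 3: 3^(3 + 1) + 3 = 84; next = 83
base 3: 83 = 3^(3 + 1) + 2; at 4: 4^(4 + 1) + 2 = 1026; next = 1025
base 4: 1025 = 4^(4 + 1) + 1; at 5: 5^(5 + 1) + 1 = 15626; next = 15625
base 5: 15625 = 5^(5 + 1); at 6: 6^(6 + 1) = 279936; next = 279935
base 6: 279935 = 5·6^6 + 5·6^5 + 5·6^4 + 5·6^3 + 5·6^2 + 5·6 + 5; at 7: 5·7^7 + 5·7^5 + 5·7^4 + 5·7^3 + 5·7^2 + 5·7 + 5 = 4215755; next = 4215754
base 7: 4215754 = 5·7^7 + 5·7^5 + 5·7^4 + 5·7^3 + 5·7^2 + 5·7 + 4; at 8: 5·8^8 + 5·8^5 + 5·8^4 + 5·8^3 + 5·8^2 + 5·8 + 4 = 84073324; next = 84073323
base 8: 84073323 = 5·8^8 + 5·8^5 + 5·8^4 + 5·8^3 + 5·8^2 + 5·8 + 3; at 9: 5·9^9 + 5·9^5 + 5·9^4 + 5·9^3 + 5·9^2 + 5·9 + 3 = 1937434593; next = 1937434592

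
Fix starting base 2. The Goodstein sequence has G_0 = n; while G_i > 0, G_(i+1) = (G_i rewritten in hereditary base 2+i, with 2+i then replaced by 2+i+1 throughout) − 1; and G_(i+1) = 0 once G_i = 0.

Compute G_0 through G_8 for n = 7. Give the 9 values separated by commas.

step 0: 7 = 2^2 + 2 + 1; sub 3 for 2: 3^3 + 3 + 1; = 31; G_1 = 31−1 = 30
step 1: 30 = 3^3 + 3; sub 4 for 3: 4^4 + 4; = 260; G_2 = 260−1 = 259
step 2: 259 = 4^4 + 3; sub 5 for 4: 5^5 + 3; = 3128; G_3 = 3128−1 = 3127
step 3: 3127 = 5^5 + 2; sub 6 for 5: 6^6 + 2; = 46658; G_4 = 46658−1 = 46657
step 4: 46657 = 6^6 + 1; sub 7 for 6: 7^7 + 1; = 823544; G_5 = 823544−1 = 823543
step 5: 823543 = 7^7; sub 8 for 7: 8^8; = 16777216; G_6 = 16777216−1 = 16777215
step 6: 16777215 = 7·8^7 + 7·8^6 + 7·8^5 + 7·8^4 + 7·8^3 + 7·8^2 + 7·8 + 7; sub 9 for 8: 7·9^7 + 7·9^6 + 7·9^5 + 7·9^4 + 7·9^3 + 7·9^2 + 7·9 + 7; = 37665880; G_7 = 37665880−1 = 37665879
step 7: 37665879 = 7·9^7 + 7·9^6 + 7·9^5 + 7·9^4 + 7·9^3 + 7·9^2 + 7·9 + 6; sub 10 for 9: 7·10^7 + 7·10^6 + 7·10^5 + 7·10^4 + 7·10^3 + 7·10^2 + 7·10 + 6; = 77777776; G_8 = 77777776−1 = 77777775

7, 30, 259, 3127, 46657, 823543, 16777215, 37665879, 77777775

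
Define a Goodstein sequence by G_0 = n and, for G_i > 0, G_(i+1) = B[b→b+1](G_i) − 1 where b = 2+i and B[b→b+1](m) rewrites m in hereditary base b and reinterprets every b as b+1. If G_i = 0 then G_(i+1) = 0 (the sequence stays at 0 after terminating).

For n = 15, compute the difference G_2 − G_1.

1172

step 0: 15 = 2^(2 + 1) + 2^2 + 2 + 1; sub 3 for 2: 3^(3 + 1) + 3^3 + 3 + 1; = 112; G_1 = 112−1 = 111
step 1: 111 = 3^(3 + 1) + 3^3 + 3; sub 4 for 3: 4^(4 + 1) + 4^4 + 4; = 1284; G_2 = 1284−1 = 1283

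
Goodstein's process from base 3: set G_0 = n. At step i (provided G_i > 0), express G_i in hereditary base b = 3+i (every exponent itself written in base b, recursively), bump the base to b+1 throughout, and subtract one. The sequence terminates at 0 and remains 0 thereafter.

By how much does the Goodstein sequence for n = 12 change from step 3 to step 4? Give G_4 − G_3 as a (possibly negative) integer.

(0) 12|_3 = 3^2 + 3 ↦ 4^2 + 4|_4 = 20 ⇒ 19
(1) 19|_4 = 4^2 + 3 ↦ 5^2 + 3|_5 = 28 ⇒ 27
(2) 27|_5 = 5^2 + 2 ↦ 6^2 + 2|_6 = 38 ⇒ 37
(3) 37|_6 = 6^2 + 1 ↦ 7^2 + 1|_7 = 50 ⇒ 49

12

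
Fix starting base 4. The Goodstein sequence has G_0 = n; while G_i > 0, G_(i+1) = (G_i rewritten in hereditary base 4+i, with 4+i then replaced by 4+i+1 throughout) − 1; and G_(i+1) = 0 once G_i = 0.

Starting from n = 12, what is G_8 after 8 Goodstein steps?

(0) 12|_4 = 3·4 ↦ 3·5|_5 = 15 ⇒ 14
(1) 14|_5 = 2·5 + 4 ↦ 2·6 + 4|_6 = 16 ⇒ 15
(2) 15|_6 = 2·6 + 3 ↦ 2·7 + 3|_7 = 17 ⇒ 16
(3) 16|_7 = 2·7 + 2 ↦ 2·8 + 2|_8 = 18 ⇒ 17
(4) 17|_8 = 2·8 + 1 ↦ 2·9 + 1|_9 = 19 ⇒ 18
(5) 18|_9 = 2·9 ↦ 2·10|_10 = 20 ⇒ 19
(6) 19|_10 = 10 + 9 ↦ 11 + 9|_11 = 20 ⇒ 19
(7) 19|_11 = 11 + 8 ↦ 12 + 8|_12 = 20 ⇒ 19

19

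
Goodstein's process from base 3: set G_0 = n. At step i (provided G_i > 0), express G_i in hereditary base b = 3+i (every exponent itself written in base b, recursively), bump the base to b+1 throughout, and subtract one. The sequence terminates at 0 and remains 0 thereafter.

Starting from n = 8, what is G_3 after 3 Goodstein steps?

8 —HB3→ 2·3 + 2 —bump→ 2·4 + 2 = 10 —(−1)→ 9
9 —HB4→ 2·4 + 1 —bump→ 2·5 + 1 = 11 —(−1)→ 10
10 —HB5→ 2·5 —bump→ 2·6 = 12 —(−1)→ 11
11 —HB6→ 6 + 5 —bump→ 7 + 5 = 12 —(−1)→ 11

11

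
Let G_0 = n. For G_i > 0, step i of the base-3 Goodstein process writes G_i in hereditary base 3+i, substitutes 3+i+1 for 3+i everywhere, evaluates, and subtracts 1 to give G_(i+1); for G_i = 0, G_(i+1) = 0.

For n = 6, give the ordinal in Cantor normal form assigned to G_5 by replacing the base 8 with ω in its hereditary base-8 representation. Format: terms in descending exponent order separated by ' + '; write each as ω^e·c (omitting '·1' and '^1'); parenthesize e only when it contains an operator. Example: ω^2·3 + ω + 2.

(0) 6|_3 = 2·3 ↦ 2·4|_4 = 8 ⇒ 7
(1) 7|_4 = 4 + 3 ↦ 5 + 3|_5 = 8 ⇒ 7
(2) 7|_5 = 5 + 2 ↦ 6 + 2|_6 = 8 ⇒ 7
(3) 7|_6 = 6 + 1 ↦ 7 + 1|_7 = 8 ⇒ 7
(4) 7|_7 = 7 ↦ 8|_8 = 8 ⇒ 7
(5) 7|_8 = 7 ↦ 7|_9 = 7 ⇒ 6

7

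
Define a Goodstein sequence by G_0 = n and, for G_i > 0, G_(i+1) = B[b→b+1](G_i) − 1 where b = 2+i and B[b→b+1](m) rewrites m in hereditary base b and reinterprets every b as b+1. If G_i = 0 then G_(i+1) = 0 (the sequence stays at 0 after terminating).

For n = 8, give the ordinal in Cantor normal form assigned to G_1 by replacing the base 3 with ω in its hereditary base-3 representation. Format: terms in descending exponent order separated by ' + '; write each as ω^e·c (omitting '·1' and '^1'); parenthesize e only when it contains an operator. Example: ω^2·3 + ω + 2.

base 2: 8 = 2^(2 + 1); at 3: 3^(3 + 1) = 81; next = 80
base 3: 80 = 2·3^3 + 2·3^2 + 2·3 + 2; at 4: 2·4^4 + 2·4^2 + 2·4 + 2 = 554; next = 553

ω^ω·2 + ω^2·2 + ω·2 + 2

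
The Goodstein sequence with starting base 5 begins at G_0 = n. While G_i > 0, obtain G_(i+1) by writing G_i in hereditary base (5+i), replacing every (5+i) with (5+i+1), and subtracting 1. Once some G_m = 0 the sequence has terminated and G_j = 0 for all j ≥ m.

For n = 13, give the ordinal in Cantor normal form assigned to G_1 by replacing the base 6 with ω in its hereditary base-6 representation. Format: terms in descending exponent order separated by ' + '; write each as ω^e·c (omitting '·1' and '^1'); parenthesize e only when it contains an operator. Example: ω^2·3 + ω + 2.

step 0: 13 = 2·5 + 3; sub 6 for 5: 2·6 + 3; = 15; G_1 = 15−1 = 14
step 1: 14 = 2·6 + 2; sub 7 for 6: 2·7 + 2; = 16; G_2 = 16−1 = 15

ω·2 + 2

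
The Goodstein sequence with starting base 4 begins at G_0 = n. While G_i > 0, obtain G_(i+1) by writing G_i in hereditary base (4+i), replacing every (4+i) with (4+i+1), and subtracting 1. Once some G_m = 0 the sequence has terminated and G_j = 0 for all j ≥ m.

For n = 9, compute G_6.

base 4: 9 = 2·4 + 1; at 5: 2·5 + 1 = 11; next = 10
base 5: 10 = 2·5; at 6: 2·6 = 12; next = 11
base 6: 11 = 6 + 5; at 7: 7 + 5 = 12; next = 11
base 7: 11 = 7 + 4; at 8: 8 + 4 = 12; next = 11
base 8: 11 = 8 + 3; at 9: 9 + 3 = 12; next = 11
base 9: 11 = 9 + 2; at 10: 10 + 2 = 12; next = 11
base 10: 11 = 10 + 1; at 11: 11 + 1 = 12; next = 11

11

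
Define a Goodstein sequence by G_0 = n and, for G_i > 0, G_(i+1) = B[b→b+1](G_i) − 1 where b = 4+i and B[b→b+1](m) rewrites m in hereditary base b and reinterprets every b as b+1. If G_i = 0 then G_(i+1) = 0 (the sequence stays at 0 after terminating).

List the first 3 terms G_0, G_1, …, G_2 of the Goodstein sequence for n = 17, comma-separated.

[0] 17 ≡ 4^2 + 1 (base 4). Lift 5: 26. −1: 25.
[1] 25 ≡ 5^2 (base 5). Lift 6: 36. −1: 35.

17, 25, 35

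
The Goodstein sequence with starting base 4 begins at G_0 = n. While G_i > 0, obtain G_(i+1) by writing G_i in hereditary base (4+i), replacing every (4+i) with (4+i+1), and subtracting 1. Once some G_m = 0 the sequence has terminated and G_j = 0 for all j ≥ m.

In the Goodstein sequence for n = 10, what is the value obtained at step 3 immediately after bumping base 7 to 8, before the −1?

14

G_0 = 10. HB_4(10) = 2·4 + 2. Bump = 12. G_1 = 11.
G_1 = 11. HB_5(11) = 2·5 + 1. Bump = 13. G_2 = 12.
G_2 = 12. HB_6(12) = 2·6. Bump = 14. G_3 = 13.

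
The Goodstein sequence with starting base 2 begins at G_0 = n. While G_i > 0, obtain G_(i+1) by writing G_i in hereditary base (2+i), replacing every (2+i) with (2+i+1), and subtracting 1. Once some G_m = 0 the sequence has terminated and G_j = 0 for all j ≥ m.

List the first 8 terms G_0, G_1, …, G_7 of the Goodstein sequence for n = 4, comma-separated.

4, 26, 41, 60, 83, 109, 139, 173

G_0=4  [base 2] 2^2  →[2↦3]→  3^3 = 27  −1 ⇒ G_1=26
G_1=26  [base 3] 2·3^2 + 2·3 + 2  →[3↦4]→  2·4^2 + 2·4 + 2 = 42  −1 ⇒ G_2=41
G_2=41  [base 4] 2·4^2 + 2·4 + 1  →[4↦5]→  2·5^2 + 2·5 + 1 = 61  −1 ⇒ G_3=60
G_3=60  [base 5] 2·5^2 + 2·5  →[5↦6]→  2·6^2 + 2·6 = 84  −1 ⇒ G_4=83
G_4=83  [base 6] 2·6^2 + 6 + 5  →[6↦7]→  2·7^2 + 7 + 5 = 110  −1 ⇒ G_5=109
G_5=109  [base 7] 2·7^2 + 7 + 4  →[7↦8]→  2·8^2 + 8 + 4 = 140  −1 ⇒ G_6=139
G_6=139  [base 8] 2·8^2 + 8 + 3  →[8↦9]→  2·9^2 + 9 + 3 = 174  −1 ⇒ G_7=173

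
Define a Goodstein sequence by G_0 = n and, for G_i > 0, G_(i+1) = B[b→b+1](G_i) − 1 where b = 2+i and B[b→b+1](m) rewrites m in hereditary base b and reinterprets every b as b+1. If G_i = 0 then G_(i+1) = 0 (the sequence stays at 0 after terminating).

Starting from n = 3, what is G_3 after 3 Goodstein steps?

(0) 3|_2 = 2 + 1 ↦ 3 + 1|_3 = 4 ⇒ 3
(1) 3|_3 = 3 ↦ 4|_4 = 4 ⇒ 3
(2) 3|_4 = 3 ↦ 3|_5 = 3 ⇒ 2
(3) 2|_5 = 2 ↦ 2|_6 = 2 ⇒ 1

2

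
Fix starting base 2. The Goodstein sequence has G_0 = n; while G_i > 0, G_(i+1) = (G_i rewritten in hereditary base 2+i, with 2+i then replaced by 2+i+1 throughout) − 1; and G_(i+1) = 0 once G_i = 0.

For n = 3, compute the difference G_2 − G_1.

G_0 = 3. HB_2(3) = 2 + 1. Bump = 4. G_1 = 3.
G_1 = 3. HB_3(3) = 3. Bump = 4. G_2 = 3.

0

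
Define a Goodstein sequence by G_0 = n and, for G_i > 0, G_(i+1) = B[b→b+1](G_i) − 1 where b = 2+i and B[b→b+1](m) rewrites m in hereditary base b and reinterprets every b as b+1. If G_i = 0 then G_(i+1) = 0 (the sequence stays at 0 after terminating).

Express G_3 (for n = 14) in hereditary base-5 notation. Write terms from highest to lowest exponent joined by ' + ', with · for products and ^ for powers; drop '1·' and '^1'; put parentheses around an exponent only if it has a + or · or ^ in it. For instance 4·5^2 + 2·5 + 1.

[0] 14 ≡ 2^(2 + 1) + 2^2 + 2 (base 2). Lift 3: 111. −1: 110.
[1] 110 ≡ 3^(3 + 1) + 3^3 + 2 (base 3). Lift 4: 1282. −1: 1281.
[2] 1281 ≡ 4^(4 + 1) + 4^4 + 1 (base 4). Lift 5: 18751. −1: 18750.
[3] 18750 ≡ 5^(5 + 1) + 5^5 (base 5). Lift 6: 326592. −1: 326591.

5^(5 + 1) + 5^5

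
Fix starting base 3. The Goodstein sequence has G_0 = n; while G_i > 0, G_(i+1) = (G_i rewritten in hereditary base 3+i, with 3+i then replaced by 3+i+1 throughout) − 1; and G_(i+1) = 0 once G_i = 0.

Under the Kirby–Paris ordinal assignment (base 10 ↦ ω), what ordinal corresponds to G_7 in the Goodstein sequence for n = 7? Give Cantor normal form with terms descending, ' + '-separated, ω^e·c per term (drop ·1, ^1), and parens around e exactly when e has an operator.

G_0 = 7. HB_3(7) = 2·3 + 1. Bump = 9. G_1 = 8.
G_1 = 8. HB_4(8) = 2·4. Bump = 10. G_2 = 9.
G_2 = 9. HB_5(9) = 5 + 4. Bump = 10. G_3 = 9.
G_3 = 9. HB_6(9) = 6 + 3. Bump = 10. G_4 = 9.
G_4 = 9. HB_7(9) = 7 + 2. Bump = 10. G_5 = 9.
G_5 = 9. HB_8(9) = 8 + 1. Bump = 10. G_6 = 9.
G_6 = 9. HB_9(9) = 9. Bump = 10. G_7 = 9.

9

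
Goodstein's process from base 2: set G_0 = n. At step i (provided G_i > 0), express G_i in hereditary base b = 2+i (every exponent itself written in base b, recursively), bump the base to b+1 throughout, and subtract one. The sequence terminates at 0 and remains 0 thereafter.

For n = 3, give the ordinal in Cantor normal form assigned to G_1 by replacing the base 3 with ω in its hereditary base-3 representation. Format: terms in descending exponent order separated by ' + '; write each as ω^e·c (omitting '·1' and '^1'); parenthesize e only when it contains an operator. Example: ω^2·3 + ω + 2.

ω

G_0 = 3. HB_2(3) = 2 + 1. Bump = 4. G_1 = 3.
G_1 = 3. HB_3(3) = 3. Bump = 4. G_2 = 3.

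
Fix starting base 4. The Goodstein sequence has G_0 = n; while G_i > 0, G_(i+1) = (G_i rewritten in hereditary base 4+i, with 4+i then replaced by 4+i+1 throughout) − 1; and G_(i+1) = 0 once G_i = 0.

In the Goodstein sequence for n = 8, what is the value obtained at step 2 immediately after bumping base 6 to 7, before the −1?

G_0=8  [base 4] 2·4  →[4↦5]→  2·5 = 10  −1 ⇒ G_1=9
G_1=9  [base 5] 5 + 4  →[5↦6]→  6 + 4 = 10  −1 ⇒ G_2=9
G_2=9  [base 6] 6 + 3  →[6↦7]→  7 + 3 = 10  −1 ⇒ G_3=9

10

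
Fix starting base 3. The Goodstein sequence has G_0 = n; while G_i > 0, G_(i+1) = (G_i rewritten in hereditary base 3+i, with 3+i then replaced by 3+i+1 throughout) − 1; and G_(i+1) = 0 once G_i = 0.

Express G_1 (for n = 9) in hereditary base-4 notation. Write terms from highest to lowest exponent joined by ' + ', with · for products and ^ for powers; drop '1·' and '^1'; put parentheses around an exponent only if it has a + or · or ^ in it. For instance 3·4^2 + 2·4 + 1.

G_0=9  [base 3] 3^2  →[3↦4]→  4^2 = 16  −1 ⇒ G_1=15
G_1=15  [base 4] 3·4 + 3  →[4↦5]→  3·5 + 3 = 18  −1 ⇒ G_2=17

3·4 + 3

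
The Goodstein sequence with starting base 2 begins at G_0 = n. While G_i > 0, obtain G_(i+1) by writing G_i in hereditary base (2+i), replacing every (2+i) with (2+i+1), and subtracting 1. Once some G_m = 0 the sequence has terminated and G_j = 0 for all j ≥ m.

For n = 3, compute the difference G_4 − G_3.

-1

[0] 3 ≡ 2 + 1 (base 2). Lift 3: 4. −1: 3.
[1] 3 ≡ 3 (base 3). Lift 4: 4. −1: 3.
[2] 3 ≡ 3 (base 4). Lift 5: 3. −1: 2.
[3] 2 ≡ 2 (base 5). Lift 6: 2. −1: 1.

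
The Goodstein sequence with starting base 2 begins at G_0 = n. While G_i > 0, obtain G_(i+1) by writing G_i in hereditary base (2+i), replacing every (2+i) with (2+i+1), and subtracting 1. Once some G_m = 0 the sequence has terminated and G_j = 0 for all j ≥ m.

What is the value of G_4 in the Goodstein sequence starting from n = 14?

326591

base 2: 14 = 2^(2 + 1) + 2^2 + 2; at 3: 3^(3 + 1) + 3^3 + 3 = 111; next = 110
base 3: 110 = 3^(3 + 1) + 3^3 + 2; at 4: 4^(4 + 1) + 4^4 + 2 = 1282; next = 1281
base 4: 1281 = 4^(4 + 1) + 4^4 + 1; at 5: 5^(5 + 1) + 5^5 + 1 = 18751; next = 18750
base 5: 18750 = 5^(5 + 1) + 5^5; at 6: 6^(6 + 1) + 6^6 = 326592; next = 326591
base 6: 326591 = 6^(6 + 1) + 5·6^5 + 5·6^4 + 5·6^3 + 5·6^2 + 5·6 + 5; at 7: 7^(7 + 1) + 5·7^5 + 5·7^4 + 5·7^3 + 5·7^2 + 5·7 + 5 = 5862841; next = 5862840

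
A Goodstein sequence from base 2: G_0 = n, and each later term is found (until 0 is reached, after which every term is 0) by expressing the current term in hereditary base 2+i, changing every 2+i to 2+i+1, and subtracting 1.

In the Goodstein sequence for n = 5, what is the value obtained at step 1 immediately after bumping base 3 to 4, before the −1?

step 0: 5 = 2^2 + 1; sub 3 for 2: 3^3 + 1; = 28; G_1 = 28−1 = 27
step 1: 27 = 3^3; sub 4 for 3: 4^4; = 256; G_2 = 256−1 = 255

256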